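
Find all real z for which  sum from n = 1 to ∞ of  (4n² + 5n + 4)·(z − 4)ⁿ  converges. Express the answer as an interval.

(3, 5)

Apply the ratio test: |a_{n+1}| / |a_n| = (4(n+1)² + 5(n+1) + 4)/(4n² + 5n + 4), which tends to 1 as n → ∞.
Convergence for |z − 4| < 1, so R = 1.
Check z = 5: the terms have absolute value of order n², which does not tend to 0, so the series diverges by the divergence test.
Endpoint z = 3: the terms have absolute value of order n², which does not tend to 0, so the series diverges by the divergence test.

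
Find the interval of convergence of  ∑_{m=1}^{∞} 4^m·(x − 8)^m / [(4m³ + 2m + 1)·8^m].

The ratio of consecutive coefficients is [(4m³ + 2m + 1)/(4(m+1)³ + 2(m+1) + 1)] · 4/8 → 1/2.
Thus R = 1/(1/2) = 2.
When x = 10, the series is dominated by a constant times Σ 1/m³, which converges (p = 3 > 1).
At x = 6: the terms are on the order of 1/m³, so the series converges absolutely by comparison with the p-series (p = 3 > 1).

[6, 10]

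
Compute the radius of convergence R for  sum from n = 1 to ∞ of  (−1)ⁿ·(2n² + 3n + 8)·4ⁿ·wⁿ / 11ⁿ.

Ratio test: |a_{n+1}/a_n| = [(2(n+1)² + 3(n+1) + 8)/(2n² + 3n + 8)] · 4/11 → 4/11 as n → ∞.
Hence the series converges for |w| < 1/(4/11) = 11/4, so the radius of convergence is 11/4.

R = 11/4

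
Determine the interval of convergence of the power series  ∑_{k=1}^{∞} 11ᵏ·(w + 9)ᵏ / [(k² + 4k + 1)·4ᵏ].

[-103/11, -95/11]

Ratio test: |a_{k+1}/a_k| = [(k² + 4k + 1)/((k+1)² + 4(k+1) + 1)] · 11/4 → 11/4 as k → ∞.
Convergence for |w + 9| · 11/4 < 1, i.e. |w + 9| < 4/11. So R = 4/11.
Endpoint w = -95/11: the terms are on the order of 1/k², so the series converges absolutely by comparison with the p-series (p = 2 > 1).
When w = -103/11, absolute convergence follows by limit comparison with Σ 1/k².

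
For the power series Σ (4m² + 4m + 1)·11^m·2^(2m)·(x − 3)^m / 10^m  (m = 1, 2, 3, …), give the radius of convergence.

The ratio of consecutive coefficients is [(4(m+1)² + 4(m+1) + 1)/(4m² + 4m + 1)] · 11·4/10 → 22/5.
Convergence for |x − 3| · 22/5 < 1, i.e. |x − 3| < 5/22. So R = 5/22.

R = 5/22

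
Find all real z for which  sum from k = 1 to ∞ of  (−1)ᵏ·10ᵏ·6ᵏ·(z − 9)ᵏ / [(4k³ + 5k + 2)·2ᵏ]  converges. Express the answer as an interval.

The ratio of consecutive coefficients is [(4k³ + 5k + 2)/(4(k+1)³ + 5(k+1) + 2)] · 10·6/2 → 30.
Hence the series converges for |z − 9| < 1/(30) = 1/30, so the radius of convergence is 1/30.
Check z = 271/30: the terms are on the order of 1/k³, so the series converges absolutely by comparison with the p-series (p = 3 > 1).
At z = 269/30: absolute convergence follows by limit comparison with Σ 1/k³.

[269/30, 271/30]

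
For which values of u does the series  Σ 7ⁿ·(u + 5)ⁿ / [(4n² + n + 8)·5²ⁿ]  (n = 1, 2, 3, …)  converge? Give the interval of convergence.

Ratio test: |a_{n+1}/a_n| = [(4n² + n + 8)/(4(n+1)² + (n+1) + 8)] · 7/25 → 7/25 as n → ∞.
Convergence for |u + 5| · 7/25 < 1, i.e. |u + 5| < 25/7. So R = 25/7.
Endpoint u = -10/7: absolute convergence follows by limit comparison with Σ 1/n².
Check u = -60/7: the series is dominated by a constant times Σ 1/n², which converges (p = 2 > 1).

[-60/7, -10/7]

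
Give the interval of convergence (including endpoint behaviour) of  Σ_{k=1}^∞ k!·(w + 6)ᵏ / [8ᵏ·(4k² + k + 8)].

{-6}

The ratio of consecutive coefficients is (k+1) · 1/8 · (4k² + k + 8)/(4(k+1)² + (k+1) + 8) → ∞.
Since the ratio → ∞, the series diverges for every w ≠ -6, and R = 0.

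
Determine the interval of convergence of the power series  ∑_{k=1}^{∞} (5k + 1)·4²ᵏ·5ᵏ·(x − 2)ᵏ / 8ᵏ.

The ratio of consecutive coefficients is [(5(k+1) + 1)/(5k + 1)] · 16·5/8 → 10.
Hence the series converges for |x − 2| < 1/(10) = 1/10, so the radius of convergence is 1/10.
Check x = 21/10: the terms do not tend to 0, so the series diverges.
Endpoint x = 19/10: the k-th term does not approach 0; divergence by the term test.

(19/10, 21/10)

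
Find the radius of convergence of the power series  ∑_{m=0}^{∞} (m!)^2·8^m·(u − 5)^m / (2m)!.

R = 1/2

By the ratio test, |a_{m+1}/a_m| = (m+1)²/[(2m+1)·(2m+2)] · 8 → 2.
The series converges when 2 · |u − 5| < 1, giving R = 1/2.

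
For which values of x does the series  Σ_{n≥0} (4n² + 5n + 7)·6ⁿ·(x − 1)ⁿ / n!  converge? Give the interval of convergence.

By the ratio test, |a_{n+1}/a_n| = (4(n+1)² + 5(n+1) + 7)/(4n² + 5n + 7) · 6 · 1/(n+1) → 0.
The ratio tends to 0 regardless of x, hence R = ∞.

(−∞, ∞)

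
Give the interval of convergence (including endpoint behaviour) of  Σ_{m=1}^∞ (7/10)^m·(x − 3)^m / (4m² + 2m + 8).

By the ratio test, |a_{m+1}/a_m| = [(4m² + 2m + 8)/(4(m+1)² + 2(m+1) + 8)] · 7/10 → 7/10.
The series converges when 7/10 · |x − 3| < 1, giving R = 10/7.
When x = 31/7, the series is dominated by a constant times Σ 1/m², which converges (p = 2 > 1).
Check x = 11/7: absolute convergence follows by limit comparison with Σ 1/m².

[11/7, 31/7]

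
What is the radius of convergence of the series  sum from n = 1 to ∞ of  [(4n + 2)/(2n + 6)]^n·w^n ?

Applying the root test, |a_n|^(1/n) = (4n + 2)/(2n + 6) → 2.
Convergence for |w| · 2 < 1, i.e. |w| < 1/2. So R = 1/2.

R = 1/2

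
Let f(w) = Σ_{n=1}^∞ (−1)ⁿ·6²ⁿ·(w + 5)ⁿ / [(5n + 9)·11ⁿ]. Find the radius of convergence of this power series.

R = 11/36

The ratio of consecutive coefficients is [(5n + 9)/(5(n+1) + 9)] · 36/11 → 36/11.
Thus R = 1/(36/11) = 11/36.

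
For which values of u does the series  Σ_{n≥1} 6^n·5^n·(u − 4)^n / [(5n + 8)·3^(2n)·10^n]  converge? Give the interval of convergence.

Ratio test: |a_{n+1}/a_n| = [(5n + 8)/(5(n+1) + 8)] · 6·5/(9·10) → 1/3 as n → ∞.
Convergence for |u − 4| · 1/3 < 1, i.e. |u − 4| < 3. So R = 3.
At u = 7: the terms are asymptotic to a nonzero constant times 1/n, so the series diverges by limit comparison with Σ 1/n.
Check u = 1: an alternating series whose terms decrease to 0 in absolute value, so it converges by the Leibniz criterion.

[1, 7)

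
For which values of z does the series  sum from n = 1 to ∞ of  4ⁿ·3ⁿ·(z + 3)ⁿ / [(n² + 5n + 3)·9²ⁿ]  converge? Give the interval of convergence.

[-39/4, 15/4]

Ratio test: |a_{n+1}/a_n| = [(n² + 5n + 3)/((n+1)² + 5(n+1) + 3)] · 4·3/81 → 4/27 as n → ∞.
Hence the series converges for |z + 3| < 1/(4/27) = 27/4, so the radius of convergence is 27/4.
At z = 15/4: the terms are on the order of 1/n², so the series converges absolutely by comparison with the p-series (p = 2 > 1).
Endpoint z = -39/4: absolute convergence follows by limit comparison with Σ 1/n².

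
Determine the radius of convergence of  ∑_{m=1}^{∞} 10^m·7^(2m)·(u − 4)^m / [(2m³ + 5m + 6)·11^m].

Apply the ratio test: |a_{m+1}| / |a_m| = [(2m³ + 5m + 6)/(2(m+1)³ + 5(m+1) + 6)] · 10·49/11, which tends to 490/11 as m → ∞.
The series converges when 490/11 · |u − 4| < 1, giving R = 11/490.

R = 11/490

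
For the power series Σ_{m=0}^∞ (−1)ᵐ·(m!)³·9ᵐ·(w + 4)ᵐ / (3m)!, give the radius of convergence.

R = 3

The ratio of consecutive coefficients is (m+1)³/[(3m+1)·(3m+2)·(3m+3)] · 9 → 1/3.
Thus R = 1/(1/3) = 3.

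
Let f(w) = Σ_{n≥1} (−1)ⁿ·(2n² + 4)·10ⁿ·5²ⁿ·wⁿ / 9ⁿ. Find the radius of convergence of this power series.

By the ratio test, |a_{n+1}/a_n| = [(2(n+1)² + 4)/(2n² + 4)] · 10·25/9 → 250/9.
The series converges when 250/9 · |w| < 1, giving R = 9/250.

R = 9/250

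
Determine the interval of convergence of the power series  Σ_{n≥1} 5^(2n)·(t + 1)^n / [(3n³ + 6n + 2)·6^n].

[-31/25, -19/25]

Ratio test: |a_{n+1}/a_n| = [(3n³ + 6n + 2)/(3(n+1)³ + 6(n+1) + 2)] · 25/6 → 25/6 as n → ∞.
Thus R = 1/(25/6) = 6/25.
At t = -19/25: the series is dominated by a constant times Σ 1/n³, which converges (p = 3 > 1).
When t = -31/25, the terms are on the order of 1/n³, so the series converges absolutely by comparison with the p-series (p = 3 > 1).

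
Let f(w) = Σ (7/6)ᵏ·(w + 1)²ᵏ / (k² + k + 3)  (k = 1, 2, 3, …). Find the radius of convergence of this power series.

R = √42/7

The ratio of consecutive coefficients is [(k² + k + 3)/((k+1)² + (k+1) + 3)] · 7/6 → 7/6.
Successive powers of (w + 1) differ by 2, so the series converges when |w + 1|² · 7/6 < 1, i.e. |w + 1| < √(6/7). So R = √42/7.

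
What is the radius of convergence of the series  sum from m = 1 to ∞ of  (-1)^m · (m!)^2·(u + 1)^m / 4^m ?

By the ratio test, |a_{m+1}/a_m| = (m+1)² · 1/4 → ∞.
The ratio grows without bound, so the series diverges whenever (u + 1) ≠ 0; it converges only at u = -1. R = 0.

R = 0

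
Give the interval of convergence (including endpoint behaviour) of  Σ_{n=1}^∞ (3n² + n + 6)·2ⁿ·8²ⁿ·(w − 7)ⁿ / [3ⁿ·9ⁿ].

By the ratio test, |a_{n+1}/a_n| = [(3(n+1)² + (n+1) + 6)/(3n² + n + 6)] · 2·64/(3·9) → 128/27.
Convergence for |w − 7| · 128/27 < 1, i.e. |w − 7| < 27/128. So R = 27/128.
At w = 923/128: the terms have absolute value of order n², which does not tend to 0, so the series diverges by the divergence test.
Endpoint w = 869/128: the terms have absolute value of order n², which does not tend to 0, so the series diverges by the divergence test.

(869/128, 923/128)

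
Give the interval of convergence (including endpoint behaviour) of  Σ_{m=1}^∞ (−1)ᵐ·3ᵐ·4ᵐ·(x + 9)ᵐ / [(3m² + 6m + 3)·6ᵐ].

[-19/2, -17/2]

Apply the ratio test: |a_{m+1}| / |a_m| = [(3m² + 6m + 3)/(3(m+1)² + 6(m+1) + 3)] · 3·4/6, which tends to 2 as m → ∞.
Hence the series converges for |x + 9| < 1/(2) = 1/2, so the radius of convergence is 1/2.
At x = -17/2: absolute convergence follows by limit comparison with Σ 1/m².
When x = -19/2, the terms are on the order of 1/m², so the series converges absolutely by comparison with the p-series (p = 2 > 1).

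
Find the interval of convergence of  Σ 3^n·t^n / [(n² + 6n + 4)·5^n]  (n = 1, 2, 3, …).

Ratio test: |a_{n+1}/a_n| = [(n² + 6n + 4)/((n+1)² + 6(n+1) + 4)] · 3/5 → 3/5 as n → ∞.
Hence the series converges for |t| < 1/(3/5) = 5/3, so the radius of convergence is 5/3.
When t = 5/3, the series is dominated by a constant times Σ 1/n², which converges (p = 2 > 1).
Check t = -5/3: the terms are on the order of 1/n², so the series converges absolutely by comparison with the p-series (p = 2 > 1).

[-5/3, 5/3]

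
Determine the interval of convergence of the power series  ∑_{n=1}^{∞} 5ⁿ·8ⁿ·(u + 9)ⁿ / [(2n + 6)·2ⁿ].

[-181/20, -179/20)

Ratio test: |a_{n+1}/a_n| = [(2n + 6)/(2(n+1) + 6)] · 5·8/2 → 20 as n → ∞.
Thus R = 1/(20) = 1/20.
Check u = -179/20: comparison with the harmonic series Σ 1/n shows the series diverges.
When u = -181/20, an alternating series whose terms decrease to 0 in absolute value, so it converges by the Leibniz criterion.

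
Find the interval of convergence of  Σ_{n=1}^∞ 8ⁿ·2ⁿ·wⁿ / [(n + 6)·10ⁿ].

By the ratio test, |a_{n+1}/a_n| = [(n + 6)/((n+1) + 6)] · 8·2/10 → 8/5.
Convergence for |w| · 8/5 < 1, i.e. |w| < 5/8. So R = 5/8.
At w = 5/8: the terms behave like c/n; limit comparison with the harmonic series gives divergence.
When w = -5/8, an alternating series whose terms decrease to 0 in absolute value, so it converges by the Leibniz criterion.

[-5/8, 5/8)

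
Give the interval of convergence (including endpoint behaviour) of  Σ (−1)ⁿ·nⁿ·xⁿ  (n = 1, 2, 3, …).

{0}

Applying the root test, |a_n|^(1/n) = n → ∞.
The root grows without bound, so R = 0 (convergence only at x = 0).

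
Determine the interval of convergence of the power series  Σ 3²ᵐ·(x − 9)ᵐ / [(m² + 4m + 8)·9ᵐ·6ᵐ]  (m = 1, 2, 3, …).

[3, 15]

Ratio test: |a_{m+1}/a_m| = [(m² + 4m + 8)/((m+1)² + 4(m+1) + 8)] · 9/(9·6) → 1/6 as m → ∞.
Convergence for |x − 9| · 1/6 < 1, i.e. |x − 9| < 6. So R = 6.
Check x = 15: the terms are on the order of 1/m², so the series converges absolutely by comparison with the p-series (p = 2 > 1).
When x = 3, the series is dominated by a constant times Σ 1/m², which converges (p = 2 > 1).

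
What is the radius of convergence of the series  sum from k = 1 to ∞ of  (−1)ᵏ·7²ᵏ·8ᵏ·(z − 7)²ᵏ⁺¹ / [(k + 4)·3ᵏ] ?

R = √6/28

By the ratio test, |a_{k+1}/a_k| = [(k + 4)/((k+1) + 4)] · 49·8/3 → 392/3.
Successive powers of (z − 7) differ by 2, so the series converges when |z − 7|² · 392/3 < 1, i.e. |z − 7| < √(3/392). So R = √6/28.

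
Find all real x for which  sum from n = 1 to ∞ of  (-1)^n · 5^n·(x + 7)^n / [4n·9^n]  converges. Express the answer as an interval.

The ratio of consecutive coefficients is [4n/4(n+1)] · 5/9 → 5/9.
Hence the series converges for |x + 7| < 1/(5/9) = 9/5, so the radius of convergence is 9/5.
Endpoint x = -26/5: an alternating series whose terms decrease to 0 in absolute value, so it converges by the Leibniz criterion.
At x = -44/5: the terms behave like c/n; limit comparison with the harmonic series gives divergence.

(-44/5, -26/5]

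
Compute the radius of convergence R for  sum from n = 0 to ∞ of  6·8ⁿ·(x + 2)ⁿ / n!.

R = ∞

Apply the ratio test: |a_{n+1}| / |a_n| = 6/6 · 8 · 1/(n+1), which tends to 0 as n → ∞.
Since the limit is 0 < 1 for every x, the series converges on all of ℝ and R = ∞.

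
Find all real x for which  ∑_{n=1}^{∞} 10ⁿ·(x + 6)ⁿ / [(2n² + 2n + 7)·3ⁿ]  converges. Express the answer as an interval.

By the ratio test, |a_{n+1}/a_n| = [(2n² + 2n + 7)/(2(n+1)² + 2(n+1) + 7)] · 10/3 → 10/3.
Hence the series converges for |x + 6| < 1/(10/3) = 3/10, so the radius of convergence is 3/10.
When x = -57/10, the series is dominated by a constant times Σ 1/n², which converges (p = 2 > 1).
At x = -63/10: the series is dominated by a constant times Σ 1/n², which converges (p = 2 > 1).

[-63/10, -57/10]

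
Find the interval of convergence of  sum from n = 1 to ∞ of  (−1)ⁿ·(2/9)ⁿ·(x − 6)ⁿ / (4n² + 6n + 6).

[3/2, 21/2]

By the ratio test, |a_{n+1}/a_n| = [(4n² + 6n + 6)/(4(n+1)² + 6(n+1) + 6)] · 2/9 → 2/9.
Hence the series converges for |x − 6| < 1/(2/9) = 9/2, so the radius of convergence is 9/2.
Check x = 21/2: the series is dominated by a constant times Σ 1/n², which converges (p = 2 > 1).
When x = 3/2, absolute convergence follows by limit comparison with Σ 1/n².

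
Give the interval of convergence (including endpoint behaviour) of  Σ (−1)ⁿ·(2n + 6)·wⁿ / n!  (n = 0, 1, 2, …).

(−∞, ∞)

Apply the ratio test: |a_{n+1}| / |a_n| = (2(n+1) + 6)/(2n + 6) · 1/(n+1), which tends to 0 as n → ∞.
The limit is 0, so the series converges for all w; R = ∞.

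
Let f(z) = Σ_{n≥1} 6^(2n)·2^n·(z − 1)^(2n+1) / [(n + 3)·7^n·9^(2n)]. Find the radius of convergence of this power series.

R = 3√14/4

By the ratio test, |a_{n+1}/a_n| = [(n + 3)/((n+1) + 3)] · 36·2/(7·81) → 8/63.
Successive powers of (z − 1) differ by 2, so the series converges when |z − 1|² · 8/63 < 1, i.e. |z − 1| < √(63/8). So R = 3√14/4.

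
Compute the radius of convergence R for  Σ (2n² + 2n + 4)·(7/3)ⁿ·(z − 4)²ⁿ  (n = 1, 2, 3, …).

R = √21/7

Apply the ratio test: |a_{n+1}| / |a_n| = [(2(n+1)² + 2(n+1) + 4)/(2n² + 2n + 4)] · 7/3, which tends to 7/3 as n → ∞.
Since the exponent of (z − 4) increases by 2 each term, convergence requires |z − 4|² < 3/7, hence R = √21/7.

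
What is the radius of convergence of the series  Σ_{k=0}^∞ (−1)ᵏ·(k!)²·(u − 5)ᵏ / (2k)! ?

By the ratio test, |a_{k+1}/a_k| = (k+1)²/[(2k+1)·(2k+2)] → 1/4.
Thus R = 1/(1/4) = 4.

R = 4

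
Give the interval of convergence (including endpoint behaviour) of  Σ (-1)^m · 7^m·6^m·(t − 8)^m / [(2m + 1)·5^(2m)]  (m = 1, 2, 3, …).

By the ratio test, |a_{m+1}/a_m| = [(2m + 1)/(2(m+1) + 1)] · 7·6/25 → 42/25.
The series converges when 42/25 · |t − 8| < 1, giving R = 25/42.
Endpoint t = 361/42: an alternating series whose terms decrease to 0 in absolute value, so it converges by the Leibniz criterion.
Check t = 311/42: the terms behave like c/m; limit comparison with the harmonic series gives divergence.

(311/42, 361/42]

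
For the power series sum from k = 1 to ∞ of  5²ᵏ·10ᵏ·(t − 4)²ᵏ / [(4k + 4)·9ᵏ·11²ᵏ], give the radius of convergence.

R = 33√10/50

Apply the ratio test: |a_{k+1}| / |a_k| = [(4k + 4)/(4(k+1) + 4)] · 25·10/(9·121), which tends to 250/1089 as k → ∞.
Writing y = (t − 4)², the series in y has radius 1089/250, so |t − 4| < √(1089/250) and R = 33√10/50.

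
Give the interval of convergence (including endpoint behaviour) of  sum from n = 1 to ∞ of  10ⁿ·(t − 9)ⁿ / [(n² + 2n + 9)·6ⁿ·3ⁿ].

[36/5, 54/5]

The ratio of consecutive coefficients is [(n² + 2n + 9)/((n+1)² + 2(n+1) + 9)] · 10/(6·3) → 5/9.
Hence the series converges for |t − 9| < 1/(5/9) = 9/5, so the radius of convergence is 9/5.
Endpoint t = 54/5: the series is dominated by a constant times Σ 1/n², which converges (p = 2 > 1).
When t = 36/5, absolute convergence follows by limit comparison with Σ 1/n².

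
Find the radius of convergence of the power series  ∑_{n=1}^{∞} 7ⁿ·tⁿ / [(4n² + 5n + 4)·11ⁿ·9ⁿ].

By the ratio test, |a_{n+1}/a_n| = [(4n² + 5n + 4)/(4(n+1)² + 5(n+1) + 4)] · 7/(11·9) → 7/99.
Thus R = 1/(7/99) = 99/7.

R = 99/7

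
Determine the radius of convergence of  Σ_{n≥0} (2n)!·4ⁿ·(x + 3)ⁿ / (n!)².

Ratio test: |a_{n+1}/a_n| = (2n+1)·(2n+2)/(n+1)² · 4 → 16 as n → ∞.
Thus R = 1/(16) = 1/16.

R = 1/16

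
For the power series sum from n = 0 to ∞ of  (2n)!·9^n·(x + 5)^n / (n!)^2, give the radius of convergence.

By the ratio test, |a_{n+1}/a_n| = (2n+1)·(2n+2)/(n+1)² · 9 → 36.
Thus R = 1/(36) = 1/36.

R = 1/36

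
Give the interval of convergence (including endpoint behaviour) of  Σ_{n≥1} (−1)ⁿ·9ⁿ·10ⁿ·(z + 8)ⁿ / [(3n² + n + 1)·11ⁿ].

The ratio of consecutive coefficients is [(3n² + n + 1)/(3(n+1)² + (n+1) + 1)] · 9·10/11 → 90/11.
Thus R = 1/(90/11) = 11/90.
Endpoint z = -709/90: absolute convergence follows by limit comparison with Σ 1/n².
Endpoint z = -731/90: absolute convergence follows by limit comparison with Σ 1/n².

[-731/90, -709/90]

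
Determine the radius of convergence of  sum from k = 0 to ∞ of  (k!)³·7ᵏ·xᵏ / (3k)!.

Apply the ratio test: |a_{k+1}| / |a_k| = (k+1)³/[(3k+1)·(3k+2)·(3k+3)] · 7, which tends to 7/27 as k → ∞.
The series converges when 7/27 · |x| < 1, giving R = 27/7.

R = 27/7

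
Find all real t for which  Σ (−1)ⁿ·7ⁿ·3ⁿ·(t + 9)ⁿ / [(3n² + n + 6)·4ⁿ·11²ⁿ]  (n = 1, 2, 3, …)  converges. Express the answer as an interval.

By the ratio test, |a_{n+1}/a_n| = [(3n² + n + 6)/(3(n+1)² + (n+1) + 6)] · 7·3/(4·121) → 21/484.
Convergence for |t + 9| · 21/484 < 1, i.e. |t + 9| < 484/21. So R = 484/21.
When t = 295/21, absolute convergence follows by limit comparison with Σ 1/n².
When t = -673/21, the terms are on the order of 1/n², so the series converges absolutely by comparison with the p-series (p = 2 > 1).

[-673/21, 295/21]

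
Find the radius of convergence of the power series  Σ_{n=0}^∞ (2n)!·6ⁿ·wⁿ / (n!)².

R = 1/24

The ratio of consecutive coefficients is (2n+1)·(2n+2)/(n+1)² · 6 → 24.
The series converges when 24 · |w| < 1, giving R = 1/24.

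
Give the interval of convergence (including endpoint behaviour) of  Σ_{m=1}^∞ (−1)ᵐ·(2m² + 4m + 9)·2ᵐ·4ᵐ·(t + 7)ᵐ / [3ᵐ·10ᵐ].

(-43/4, -13/4)

Ratio test: |a_{m+1}/a_m| = [(2(m+1)² + 4(m+1) + 9)/(2m² + 4m + 9)] · 2·4/(3·10) → 4/15 as m → ∞.
Thus R = 1/(4/15) = 15/4.
Check t = -13/4: the terms have absolute value of order m², which does not tend to 0, so the series diverges by the divergence test.
Endpoint t = -43/4: the terms have absolute value of order m², which does not tend to 0, so the series diverges by the divergence test.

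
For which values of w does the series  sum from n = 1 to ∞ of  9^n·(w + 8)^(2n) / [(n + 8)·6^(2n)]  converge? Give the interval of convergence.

The ratio of consecutive coefficients is [(n + 8)/((n+1) + 8)] · 9/36 → 1/4.
Writing y = (w + 8)², the series in y has radius 4, so |w + 8| < √(4) = 2 and R = 2.
When w = -6, the terms behave like c/n; limit comparison with the harmonic series gives divergence.
At w = -10: the terms behave like c/n; limit comparison with the harmonic series gives divergence.

(-10, -6)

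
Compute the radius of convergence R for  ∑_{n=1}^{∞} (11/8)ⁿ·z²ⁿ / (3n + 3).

R = 2√22/11

Ratio test: |a_{n+1}/a_n| = [(3n + 3)/(3(n+1) + 3)] · 11/8 → 11/8 as n → ∞.
Writing y = z², the series in y has radius 8/11, so |z| < √(8/11) and R = 2√22/11.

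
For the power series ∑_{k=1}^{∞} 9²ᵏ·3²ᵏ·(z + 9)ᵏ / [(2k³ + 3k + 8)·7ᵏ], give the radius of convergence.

R = 7/729

By the ratio test, |a_{k+1}/a_k| = [(2k³ + 3k + 8)/(2(k+1)³ + 3(k+1) + 8)] · 81·9/7 → 729/7.
The series converges when 729/7 · |z + 9| < 1, giving R = 7/729.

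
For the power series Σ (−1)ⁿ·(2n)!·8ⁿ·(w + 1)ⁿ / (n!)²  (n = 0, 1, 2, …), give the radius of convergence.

R = 1/32

Ratio test: |a_{n+1}/a_n| = (2n+1)·(2n+2)/(n+1)² · 8 → 32 as n → ∞.
Convergence for |w + 1| · 32 < 1, i.e. |w + 1| < 1/32. So R = 1/32.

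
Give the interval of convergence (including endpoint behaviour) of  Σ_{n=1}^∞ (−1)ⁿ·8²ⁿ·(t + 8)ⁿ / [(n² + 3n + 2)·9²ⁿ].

[-593/64, -431/64]

Ratio test: |a_{n+1}/a_n| = [(n² + 3n + 2)/((n+1)² + 3(n+1) + 2)] · 64/81 → 64/81 as n → ∞.
Thus R = 1/(64/81) = 81/64.
Check t = -431/64: absolute convergence follows by limit comparison with Σ 1/n².
Check t = -593/64: the series is dominated by a constant times Σ 1/n², which converges (p = 2 > 1).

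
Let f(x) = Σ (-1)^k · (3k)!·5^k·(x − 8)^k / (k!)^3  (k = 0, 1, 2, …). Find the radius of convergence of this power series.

The ratio of consecutive coefficients is (3k+1)·(3k+2)·(3k+3)/(k+1)³ · 5 → 135.
Hence the series converges for |x − 8| < 1/(135) = 1/135, so the radius of convergence is 1/135.

R = 1/135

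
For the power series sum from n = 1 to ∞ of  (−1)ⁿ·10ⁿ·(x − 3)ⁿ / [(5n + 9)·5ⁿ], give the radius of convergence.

By the ratio test, |a_{n+1}/a_n| = [(5n + 9)/(5(n+1) + 9)] · 10/5 → 2.
The series converges when 2 · |x − 3| < 1, giving R = 1/2.

R = 1/2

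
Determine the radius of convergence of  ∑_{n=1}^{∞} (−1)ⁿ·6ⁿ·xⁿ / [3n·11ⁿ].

R = 11/6

The ratio of consecutive coefficients is [3n/3(n+1)] · 6/11 → 6/11.
The series converges when 6/11 · |x| < 1, giving R = 11/6.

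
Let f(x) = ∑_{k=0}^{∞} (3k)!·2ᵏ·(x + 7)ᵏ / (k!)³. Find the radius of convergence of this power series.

R = 1/54

The ratio of consecutive coefficients is (3k+1)·(3k+2)·(3k+3)/(k+1)³ · 2 → 54.
Convergence for |x + 7| · 54 < 1, i.e. |x + 7| < 1/54. So R = 1/54.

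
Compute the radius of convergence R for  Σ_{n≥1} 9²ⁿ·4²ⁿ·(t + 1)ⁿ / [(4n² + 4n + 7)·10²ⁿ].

R = 25/324

Apply the ratio test: |a_{n+1}| / |a_n| = [(4n² + 4n + 7)/(4(n+1)² + 4(n+1) + 7)] · 81·16/100, which tends to 324/25 as n → ∞.
Hence the series converges for |t + 1| < 1/(324/25) = 25/324, so the radius of convergence is 25/324.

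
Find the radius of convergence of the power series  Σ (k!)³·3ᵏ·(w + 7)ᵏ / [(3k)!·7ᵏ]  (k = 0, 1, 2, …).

R = 63

By the ratio test, |a_{k+1}/a_k| = (k+1)³/[(3k+1)·(3k+2)·(3k+3)] · 3/7 → 1/63.
Thus R = 1/(1/63) = 63.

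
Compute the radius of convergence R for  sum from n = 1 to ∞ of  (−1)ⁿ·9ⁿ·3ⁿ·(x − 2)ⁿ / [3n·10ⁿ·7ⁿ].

R = 70/27

Apply the ratio test: |a_{n+1}| / |a_n| = [3n/3(n+1)] · 9·3/(10·7), which tends to 27/70 as n → ∞.
Thus R = 1/(27/70) = 70/27.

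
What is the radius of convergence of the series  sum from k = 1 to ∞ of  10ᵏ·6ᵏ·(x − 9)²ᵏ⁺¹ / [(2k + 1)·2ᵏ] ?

R = √30/30

By the ratio test, |a_{k+1}/a_k| = [(2k + 1)/(2(k+1) + 1)] · 10·6/2 → 30.
Since the exponent of (x − 9) increases by 2 each term, convergence requires |x − 9|² < 1/30, hence R = √30/30.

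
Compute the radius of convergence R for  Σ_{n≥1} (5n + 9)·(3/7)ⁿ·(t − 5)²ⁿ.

The ratio of consecutive coefficients is [(5(n+1) + 9)/(5n + 9)] · 3/7 → 3/7.
Writing y = (t − 5)², the series in y has radius 7/3, so |t − 5| < √(7/3) and R = √21/3.

R = √21/3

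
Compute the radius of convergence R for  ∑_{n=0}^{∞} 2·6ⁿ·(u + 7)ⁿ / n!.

R = ∞

The ratio of consecutive coefficients is 2/2 · 6 · 1/(n+1) → 0.
The ratio tends to 0 regardless of u, hence R = ∞.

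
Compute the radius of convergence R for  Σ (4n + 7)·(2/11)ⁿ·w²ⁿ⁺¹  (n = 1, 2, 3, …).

Ratio test: |a_{n+1}/a_n| = [(4(n+1) + 7)/(4n + 7)] · 2/11 → 2/11 as n → ∞.
Since the exponent of w increases by 2 each term, convergence requires |w|² < 11/2, hence R = √22/2.

R = √22/2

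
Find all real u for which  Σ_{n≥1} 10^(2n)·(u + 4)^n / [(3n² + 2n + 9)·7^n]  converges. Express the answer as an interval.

[-407/100, -393/100]

Ratio test: |a_{n+1}/a_n| = [(3n² + 2n + 9)/(3(n+1)² + 2(n+1) + 9)] · 100/7 → 100/7 as n → ∞.
The series converges when 100/7 · |u + 4| < 1, giving R = 7/100.
At u = -393/100: the series is dominated by a constant times Σ 1/n², which converges (p = 2 > 1).
Endpoint u = -407/100: the series is dominated by a constant times Σ 1/n², which converges (p = 2 > 1).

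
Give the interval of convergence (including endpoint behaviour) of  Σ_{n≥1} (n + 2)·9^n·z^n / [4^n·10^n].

(-40/9, 40/9)

Apply the ratio test: |a_{n+1}| / |a_n| = [((n+1) + 2)/(n + 2)] · 9/(4·10), which tends to 9/40 as n → ∞.
Convergence for |z| · 9/40 < 1, i.e. |z| < 40/9. So R = 40/9.
Endpoint z = 40/9: the n-th term does not approach 0; divergence by the term test.
When z = -40/9, the terms have absolute value of order n, which does not tend to 0, so the series diverges by the divergence test.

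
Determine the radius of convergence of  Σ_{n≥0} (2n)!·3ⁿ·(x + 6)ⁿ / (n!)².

The ratio of consecutive coefficients is (2n+1)·(2n+2)/(n+1)² · 3 → 12.
Convergence for |x + 6| · 12 < 1, i.e. |x + 6| < 1/12. So R = 1/12.

R = 1/12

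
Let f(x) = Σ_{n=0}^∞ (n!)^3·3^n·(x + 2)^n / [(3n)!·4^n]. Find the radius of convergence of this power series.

R = 36

By the ratio test, |a_{n+1}/a_n| = (n+1)³/[(3n+1)·(3n+2)·(3n+3)] · 3/4 → 1/36.
Convergence for |x + 2| · 1/36 < 1, i.e. |x + 2| < 36. So R = 36.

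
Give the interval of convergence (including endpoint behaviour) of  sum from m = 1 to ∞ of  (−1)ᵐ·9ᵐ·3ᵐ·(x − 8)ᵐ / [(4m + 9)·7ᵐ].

Apply the ratio test: |a_{m+1}| / |a_m| = [(4m + 9)/(4(m+1) + 9)] · 9·3/7, which tends to 27/7 as m → ∞.
Convergence for |x − 8| · 27/7 < 1, i.e. |x − 8| < 7/27. So R = 7/27.
Check x = 223/27: the terms alternate in sign and decrease monotonically to 0 in absolute value (size ~ c/m), so the alternating series test gives convergence.
Check x = 209/27: the terms are asymptotic to a nonzero constant times 1/m, so the series diverges by limit comparison with Σ 1/m.

(209/27, 223/27]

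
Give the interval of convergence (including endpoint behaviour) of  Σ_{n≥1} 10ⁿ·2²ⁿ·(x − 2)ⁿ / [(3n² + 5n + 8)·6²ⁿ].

Apply the ratio test: |a_{n+1}| / |a_n| = [(3n² + 5n + 8)/(3(n+1)² + 5(n+1) + 8)] · 10·4/36, which tends to 10/9 as n → ∞.
Hence the series converges for |x − 2| < 1/(10/9) = 9/10, so the radius of convergence is 9/10.
When x = 29/10, absolute convergence follows by limit comparison with Σ 1/n².
Check x = 11/10: the series is dominated by a constant times Σ 1/n², which converges (p = 2 > 1).

[11/10, 29/10]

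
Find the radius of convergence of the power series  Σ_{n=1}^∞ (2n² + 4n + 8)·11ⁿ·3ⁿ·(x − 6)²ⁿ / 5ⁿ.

Ratio test: |a_{n+1}/a_n| = [(2(n+1)² + 4(n+1) + 8)/(2n² + 4n + 8)] · 11·3/5 → 33/5 as n → ∞.
Writing y = (x − 6)², the series in y has radius 5/33, so |x − 6| < √(5/33) and R = √165/33.

R = √165/33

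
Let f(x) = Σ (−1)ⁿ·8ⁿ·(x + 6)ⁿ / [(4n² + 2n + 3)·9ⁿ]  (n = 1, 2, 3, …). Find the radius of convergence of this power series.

Apply the ratio test: |a_{n+1}| / |a_n| = [(4n² + 2n + 3)/(4(n+1)² + 2(n+1) + 3)] · 8/9, which tends to 8/9 as n → ∞.
Hence the series converges for |x + 6| < 1/(8/9) = 9/8, so the radius of convergence is 9/8.

R = 9/8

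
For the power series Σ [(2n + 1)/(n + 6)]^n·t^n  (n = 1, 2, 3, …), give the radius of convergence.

R = 1/2

Applying the root test, |a_n|^(1/n) = (2n + 1)/(n + 6) → 2.
The series converges when 2 · |t| < 1, giving R = 1/2.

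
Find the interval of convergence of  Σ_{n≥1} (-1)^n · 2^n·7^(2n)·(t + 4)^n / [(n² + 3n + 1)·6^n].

[-199/49, -193/49]

Apply the ratio test: |a_{n+1}| / |a_n| = [(n² + 3n + 1)/((n+1)² + 3(n+1) + 1)] · 2·49/6, which tends to 49/3 as n → ∞.
Thus R = 1/(49/3) = 3/49.
Endpoint t = -193/49: the series is dominated by a constant times Σ 1/n², which converges (p = 2 > 1).
Check t = -199/49: absolute convergence follows by limit comparison with Σ 1/n².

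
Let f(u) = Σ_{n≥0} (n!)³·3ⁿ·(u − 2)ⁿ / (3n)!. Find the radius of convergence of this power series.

Ratio test: |a_{n+1}/a_n| = (n+1)³/[(3n+1)·(3n+2)·(3n+3)] · 3 → 1/9 as n → ∞.
The series converges when 1/9 · |u − 2| < 1, giving R = 9.

R = 9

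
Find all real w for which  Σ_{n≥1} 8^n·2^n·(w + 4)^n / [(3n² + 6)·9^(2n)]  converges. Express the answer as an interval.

Ratio test: |a_{n+1}/a_n| = [(3n² + 6)/(3(n+1)² + 6)] · 8·2/81 → 16/81 as n → ∞.
Hence the series converges for |w + 4| < 1/(16/81) = 81/16, so the radius of convergence is 81/16.
At w = 17/16: the series is dominated by a constant times Σ 1/n², which converges (p = 2 > 1).
Endpoint w = -145/16: absolute convergence follows by limit comparison with Σ 1/n².

[-145/16, 17/16]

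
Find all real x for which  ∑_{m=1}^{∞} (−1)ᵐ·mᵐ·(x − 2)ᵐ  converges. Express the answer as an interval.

Root test: |a_m|^(1/m) = m → ∞.
The root grows without bound, so R = 0 (convergence only at x = 2).

{2}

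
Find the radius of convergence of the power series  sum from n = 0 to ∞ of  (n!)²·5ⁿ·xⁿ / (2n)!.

R = 4/5

Ratio test: |a_{n+1}/a_n| = (n+1)²/[(2n+1)·(2n+2)] · 5 → 5/4 as n → ∞.
Thus R = 1/(5/4) = 4/5.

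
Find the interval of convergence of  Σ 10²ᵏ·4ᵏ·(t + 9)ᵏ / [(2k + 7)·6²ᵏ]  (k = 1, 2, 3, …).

[-909/100, -891/100)

Ratio test: |a_{k+1}/a_k| = [(2k + 7)/(2(k+1) + 7)] · 100·4/36 → 100/9 as k → ∞.
The series converges when 100/9 · |t + 9| < 1, giving R = 9/100.
Check t = -891/100: comparison with the harmonic series Σ 1/k shows the series diverges.
When t = -909/100, convergence follows from the alternating series test (terms decrease monotonically to 0).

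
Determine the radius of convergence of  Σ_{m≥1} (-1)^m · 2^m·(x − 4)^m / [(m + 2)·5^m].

By the ratio test, |a_{m+1}/a_m| = [(m + 2)/((m+1) + 2)] · 2/5 → 2/5.
Convergence for |x − 4| · 2/5 < 1, i.e. |x − 4| < 5/2. So R = 5/2.

R = 5/2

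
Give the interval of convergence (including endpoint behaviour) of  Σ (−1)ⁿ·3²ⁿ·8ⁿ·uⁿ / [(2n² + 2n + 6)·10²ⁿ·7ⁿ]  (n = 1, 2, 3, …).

Ratio test: |a_{n+1}/a_n| = [(2n² + 2n + 6)/(2(n+1)² + 2(n+1) + 6)] · 9·8/(100·7) → 18/175 as n → ∞.
Thus R = 1/(18/175) = 175/18.
Check u = 175/18: the series is dominated by a constant times Σ 1/n², which converges (p = 2 > 1).
When u = -175/18, absolute convergence follows by limit comparison with Σ 1/n².

[-175/18, 175/18]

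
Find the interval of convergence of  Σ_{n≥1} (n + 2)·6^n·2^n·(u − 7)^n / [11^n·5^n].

The ratio of consecutive coefficients is [((n+1) + 2)/(n + 2)] · 6·2/(11·5) → 12/55.
Thus R = 1/(12/55) = 55/12.
When u = 139/12, the terms have absolute value of order n, which does not tend to 0, so the series diverges by the divergence test.
When u = 29/12, the terms have absolute value of order n, which does not tend to 0, so the series diverges by the divergence test.

(29/12, 139/12)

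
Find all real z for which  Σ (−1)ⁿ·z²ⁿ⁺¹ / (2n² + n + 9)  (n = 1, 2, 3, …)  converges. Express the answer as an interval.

Ratio test: |a_{n+1}/a_n| = (2n² + n + 9)/(2(n+1)² + (n+1) + 9) → 1 as n → ∞.
Successive powers of z differ by 2, so the series converges when |z|² · 1 < 1, i.e. |z| < √(1) = 1. So R = 1.
Endpoint z = 1: the series is dominated by a constant times Σ 1/n², which converges (p = 2 > 1).
At z = -1: the series is dominated by a constant times Σ 1/n², which converges (p = 2 > 1).

[-1, 1]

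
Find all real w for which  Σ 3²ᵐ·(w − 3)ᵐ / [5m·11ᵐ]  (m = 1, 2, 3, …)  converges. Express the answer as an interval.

The ratio of consecutive coefficients is [5m/5(m+1)] · 9/11 → 9/11.
Thus R = 1/(9/11) = 11/9.
At w = 38/9: the terms behave like c/m; limit comparison with the harmonic series gives divergence.
Endpoint w = 16/9: convergence follows from the alternating series test (terms decrease monotonically to 0).

[16/9, 38/9)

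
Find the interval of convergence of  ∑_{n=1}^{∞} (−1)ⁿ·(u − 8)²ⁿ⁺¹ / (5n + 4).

[7, 9]

Ratio test: |a_{n+1}/a_n| = (5n + 4)/(5(n+1) + 4) → 1 as n → ∞.
Successive powers of (u − 8) differ by 2, so the series converges when |u − 8|² · 1 < 1, i.e. |u − 8| < √(1) = 1. So R = 1.
Endpoint u = 9: convergence follows from the alternating series test (terms decrease monotonically to 0).
When u = 7, convergence follows from the alternating series test (terms decrease monotonically to 0).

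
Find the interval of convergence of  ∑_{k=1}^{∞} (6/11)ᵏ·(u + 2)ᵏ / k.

[-23/6, -1/6)

Ratio test: |a_{k+1}/a_k| = [k/(k+1)] · 6/11 → 6/11 as k → ∞.
Thus R = 1/(6/11) = 11/6.
Check u = -1/6: comparison with the harmonic series Σ 1/k shows the series diverges.
When u = -23/6, an alternating series whose terms decrease to 0 in absolute value, so it converges by the Leibniz criterion.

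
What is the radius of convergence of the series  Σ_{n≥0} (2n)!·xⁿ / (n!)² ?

The ratio of consecutive coefficients is (2n+1)·(2n+2)/(n+1)² → 4.
Hence the series converges for |x| < 1/(4) = 1/4, so the radius of convergence is 1/4.

R = 1/4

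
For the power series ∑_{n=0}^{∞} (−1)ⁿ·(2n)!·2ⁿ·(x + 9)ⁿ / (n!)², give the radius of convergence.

R = 1/8

Ratio test: |a_{n+1}/a_n| = (2n+1)·(2n+2)/(n+1)² · 2 → 8 as n → ∞.
Thus R = 1/(8) = 1/8.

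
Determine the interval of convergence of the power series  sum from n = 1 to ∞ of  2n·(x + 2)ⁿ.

(-3, -1)

Apply the ratio test: |a_{n+1}| / |a_n| = 2(n+1)/2n, which tends to 1 as n → ∞.
Convergence for |x + 2| < 1, so R = 1.
Endpoint x = -1: the n-th term does not approach 0; divergence by the term test.
Check x = -3: the terms do not tend to 0, so the series diverges.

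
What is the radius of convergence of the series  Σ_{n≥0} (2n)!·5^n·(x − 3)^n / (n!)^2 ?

The ratio of consecutive coefficients is (2n+1)·(2n+2)/(n+1)² · 5 → 20.
Thus R = 1/(20) = 1/20.

R = 1/20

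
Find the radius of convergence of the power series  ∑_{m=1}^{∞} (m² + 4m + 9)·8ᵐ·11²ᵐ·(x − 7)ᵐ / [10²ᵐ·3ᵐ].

R = 75/242

The ratio of consecutive coefficients is [((m+1)² + 4(m+1) + 9)/(m² + 4m + 9)] · 8·121/(100·3) → 242/75.
Hence the series converges for |x − 7| < 1/(242/75) = 75/242, so the radius of convergence is 75/242.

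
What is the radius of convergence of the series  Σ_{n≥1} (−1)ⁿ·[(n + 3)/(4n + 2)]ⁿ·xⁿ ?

R = 4

Applying the root test, |a_n|^(1/n) = (n + 3)/(4n + 2) → 1/4.
The series converges when 1/4 · |x| < 1, giving R = 4.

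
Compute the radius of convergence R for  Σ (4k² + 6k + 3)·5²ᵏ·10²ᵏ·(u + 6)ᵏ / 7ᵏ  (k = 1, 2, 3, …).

By the ratio test, |a_{k+1}/a_k| = [(4(k+1)² + 6(k+1) + 3)/(4k² + 6k + 3)] · 25·100/7 → 2500/7.
The series converges when 2500/7 · |u + 6| < 1, giving R = 7/2500.

R = 7/2500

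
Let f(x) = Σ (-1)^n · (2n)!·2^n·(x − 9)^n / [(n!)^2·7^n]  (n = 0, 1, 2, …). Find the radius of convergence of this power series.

R = 7/8

Apply the ratio test: |a_{n+1}| / |a_n| = (2n+1)·(2n+2)/(n+1)² · 2/7, which tends to 8/7 as n → ∞.
The series converges when 8/7 · |x − 9| < 1, giving R = 7/8.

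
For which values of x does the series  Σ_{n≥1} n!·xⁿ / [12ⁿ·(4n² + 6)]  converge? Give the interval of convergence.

By the ratio test, |a_{n+1}/a_n| = (n+1) · 1/12 · (4n² + 6)/(4(n+1)² + 6) → ∞.
The terms grow without bound for any x ≠ 0, so R = 0 (convergence only at x = 0).

{0}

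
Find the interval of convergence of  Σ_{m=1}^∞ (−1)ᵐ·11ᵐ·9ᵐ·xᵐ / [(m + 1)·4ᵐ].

(-4/99, 4/99]

Apply the ratio test: |a_{m+1}| / |a_m| = [(m + 1)/((m+1) + 1)] · 11·9/4, which tends to 99/4 as m → ∞.
Thus R = 1/(99/4) = 4/99.
Check x = 4/99: an alternating series whose terms decrease to 0 in absolute value, so it converges by the Leibniz criterion.
When x = -4/99, comparison with the harmonic series Σ 1/m shows the series diverges.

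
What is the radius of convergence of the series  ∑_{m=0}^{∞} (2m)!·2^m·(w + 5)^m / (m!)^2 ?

By the ratio test, |a_{m+1}/a_m| = (2m+1)·(2m+2)/(m+1)² · 2 → 8.
Hence the series converges for |w + 5| < 1/(8) = 1/8, so the radius of convergence is 1/8.

R = 1/8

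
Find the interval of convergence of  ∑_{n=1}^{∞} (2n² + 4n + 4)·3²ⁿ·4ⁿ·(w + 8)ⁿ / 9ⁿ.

(-33/4, -31/4)

Ratio test: |a_{n+1}/a_n| = [(2(n+1)² + 4(n+1) + 4)/(2n² + 4n + 4)] · 9·4/9 → 4 as n → ∞.
Convergence for |w + 8| · 4 < 1, i.e. |w + 8| < 1/4. So R = 1/4.
When w = -31/4, the terms do not tend to 0, so the series diverges.
Endpoint w = -33/4: the terms do not tend to 0, so the series diverges.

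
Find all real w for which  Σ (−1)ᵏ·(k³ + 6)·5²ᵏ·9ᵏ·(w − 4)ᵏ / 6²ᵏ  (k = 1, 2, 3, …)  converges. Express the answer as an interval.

The ratio of consecutive coefficients is [((k+1)³ + 6)/(k³ + 6)] · 25·9/36 → 25/4.
Hence the series converges for |w − 4| < 1/(25/4) = 4/25, so the radius of convergence is 4/25.
Check w = 104/25: the terms do not tend to 0, so the series diverges.
When w = 96/25, the k-th term does not approach 0; divergence by the term test.

(96/25, 104/25)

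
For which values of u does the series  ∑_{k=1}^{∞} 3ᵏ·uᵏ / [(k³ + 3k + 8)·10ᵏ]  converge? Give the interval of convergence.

[-10/3, 10/3]

Ratio test: |a_{k+1}/a_k| = [(k³ + 3k + 8)/((k+1)³ + 3(k+1) + 8)] · 3/10 → 3/10 as k → ∞.
Convergence for |u| · 3/10 < 1, i.e. |u| < 10/3. So R = 10/3.
Endpoint u = 10/3: absolute convergence follows by limit comparison with Σ 1/k³.
When u = -10/3, the series is dominated by a constant times Σ 1/k³, which converges (p = 3 > 1).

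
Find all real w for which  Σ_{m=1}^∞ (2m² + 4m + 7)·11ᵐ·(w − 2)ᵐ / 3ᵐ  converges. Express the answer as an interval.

(19/11, 25/11)

The ratio of consecutive coefficients is [(2(m+1)² + 4(m+1) + 7)/(2m² + 4m + 7)] · 11/3 → 11/3.
Convergence for |w − 2| · 11/3 < 1, i.e. |w − 2| < 3/11. So R = 3/11.
At w = 25/11: the terms have absolute value of order m², which does not tend to 0, so the series diverges by the divergence test.
Check w = 19/11: the terms do not tend to 0, so the series diverges.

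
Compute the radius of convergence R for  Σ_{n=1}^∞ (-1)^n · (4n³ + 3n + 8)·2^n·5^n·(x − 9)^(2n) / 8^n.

R = 2√5/5

Ratio test: |a_{n+1}/a_n| = [(4(n+1)³ + 3(n+1) + 8)/(4n³ + 3n + 8)] · 2·5/8 → 5/4 as n → ∞.
Since the exponent of (x − 9) increases by 2 each term, convergence requires |x − 9|² < 4/5, hence R = 2√5/5.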